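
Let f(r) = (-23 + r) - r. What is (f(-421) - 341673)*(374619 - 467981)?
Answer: 31901421952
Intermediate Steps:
f(r) = -23
(f(-421) - 341673)*(374619 - 467981) = (-23 - 341673)*(374619 - 467981) = -341696*(-93362) = 31901421952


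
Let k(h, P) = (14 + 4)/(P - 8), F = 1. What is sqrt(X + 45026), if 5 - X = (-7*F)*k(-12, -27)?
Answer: sqrt(1125685)/5 ≈ 212.20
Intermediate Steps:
k(h, P) = 18/(-8 + P)
X = 7/5 (X = 5 - (-7*1)*18/(-8 - 27) = 5 - (-7)*18/(-35) = 5 - (-7)*18*(-1/35) = 5 - (-7)*(-18)/35 = 5 - 1*18/5 = 5 - 18/5 = 7/5 ≈ 1.4000)
sqrt(X + 45026) = sqrt(7/5 + 45026) = sqrt(225137/5) = sqrt(1125685)/5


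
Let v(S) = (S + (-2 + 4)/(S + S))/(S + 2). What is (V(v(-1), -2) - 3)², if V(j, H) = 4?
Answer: 1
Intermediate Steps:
v(S) = (S + 1/S)/(2 + S) (v(S) = (S + 2/((2*S)))/(2 + S) = (S + 2*(1/(2*S)))/(2 + S) = (S + 1/S)/(2 + S))
(V(v(-1), -2) - 3)² = (4 - 3)² = 1² = 1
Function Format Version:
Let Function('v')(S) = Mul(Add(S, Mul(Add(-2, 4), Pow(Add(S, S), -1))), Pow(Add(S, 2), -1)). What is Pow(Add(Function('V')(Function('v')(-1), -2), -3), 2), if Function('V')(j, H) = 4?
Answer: 1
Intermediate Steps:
Function('v')(S) = Mul(Pow(Add(2, S), -1), Add(S, Pow(S, -1))) (Function('v')(S) = Mul(Add(S, Mul(2, Pow(Mul(2, S), -1))), Pow(Add(2, S), -1)) = Mul(Add(S, Mul(2, Mul(Rational(1, 2), Pow(S, -1)))), Pow(Add(2, S), -1)) = Mul(Add(S, Pow(S, -1)), Pow(Add(2, S), -1)) = Mul(Pow(Add(2, S), -1), Add(S, Pow(S, -1))))
Pow(Add(Function('V')(Function('v')(-1), -2), -3), 2) = Pow(Add(4, -3), 2) = Pow(1, 2) = 1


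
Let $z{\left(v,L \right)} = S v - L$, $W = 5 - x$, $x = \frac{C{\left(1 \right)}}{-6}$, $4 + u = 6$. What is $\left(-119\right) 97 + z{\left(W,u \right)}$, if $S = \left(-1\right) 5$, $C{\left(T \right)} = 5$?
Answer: $- \frac{69445}{6} \approx -11574.0$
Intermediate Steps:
$u = 2$ ($u = -4 + 6 = 2$)
$x = - \frac{5}{6}$ ($x = \frac{5}{-6} = 5 \left(- \frac{1}{6}\right) = - \frac{5}{6} \approx -0.83333$)
$S = -5$
$W = \frac{35}{6}$ ($W = 5 - - \frac{5}{6} = 5 + \frac{5}{6} = \frac{35}{6} \approx 5.8333$)
$z{\left(v,L \right)} = - L - 5 v$ ($z{\left(v,L \right)} = - 5 v - L = - L - 5 v$)
$\left(-119\right) 97 + z{\left(W,u \right)} = \left(-119\right) 97 - \frac{187}{6} = -11543 - \frac{187}{6} = - \frac{69445}{6}$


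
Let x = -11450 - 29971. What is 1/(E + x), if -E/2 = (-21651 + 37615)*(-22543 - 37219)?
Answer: 1/1908039715 ≈ 5.2410e-10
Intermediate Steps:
x = -41421
E = 1908081136 (E = -2*(-21651 + 37615)*(-22543 - 37219) = -31928*(-59762) = -2*(-954040568) = 1908081136)
1/(E + x) = 1/(1908081136 - 41421) = 1/1908039715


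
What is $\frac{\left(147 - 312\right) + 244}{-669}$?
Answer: $- \frac{79}{669} \approx -0.11809$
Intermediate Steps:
$\frac{\left(147 - 312\right) + 244}{-669} = \left(-165 + 244\right) \left(- \frac{1}{669}\right) = 79 \left(- \frac{1}{669}\right) = - \frac{79}{669}$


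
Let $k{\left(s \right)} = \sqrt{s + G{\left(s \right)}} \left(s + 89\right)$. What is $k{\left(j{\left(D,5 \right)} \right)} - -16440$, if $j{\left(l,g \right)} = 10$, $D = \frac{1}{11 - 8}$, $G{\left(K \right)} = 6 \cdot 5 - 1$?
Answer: $16440 + 99 \sqrt{39} \approx 17058.0$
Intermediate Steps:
$G{\left(K \right)} = 29$ ($G{\left(K \right)} = 30 - 1 = 29$)
$D = \frac{1}{3} \approx 0.33333$
$k{\left(s \right)} = \sqrt{29 + s} \left(89 + s\right)$ ($k{\left(s \right)} = \sqrt{s + 29} \left(s + 89\right) = \sqrt{29 + s} \left(89 + s\right)$)
$k{\left(j{\left(D,5 \right)} \right)} - -16440 = \sqrt{29 + 10} \left(89 + 10\right) - -16440 = \sqrt{39} \cdot 99 + 16440 = 99 \sqrt{39} + 16440 = 16440 + 99 \sqrt{39}$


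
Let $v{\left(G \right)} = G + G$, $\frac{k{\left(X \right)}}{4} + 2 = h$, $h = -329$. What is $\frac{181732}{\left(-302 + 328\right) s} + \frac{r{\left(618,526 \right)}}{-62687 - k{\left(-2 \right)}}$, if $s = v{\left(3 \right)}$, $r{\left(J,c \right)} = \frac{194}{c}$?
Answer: $\frac{733219058294}{629400291} \approx 1164.9$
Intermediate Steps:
$k{\left(X \right)} = -1324$ ($k{\left(X \right)} = -8 + 4 \left(-329\right) = -8 - 1316 = -1324$)
$v{\left(G \right)} = 2 G$
$s = 6$ ($s = 2 \cdot 3 = 6$)
$\frac{181732}{\left(-302 + 328\right) s} + \frac{r{\left(618,526 \right)}}{-62687 - k{\left(-2 \right)}} = \frac{181732}{\left(-302 + 328\right) 6} + \frac{194 \cdot \frac{1}{526}}{-62687 - -1324} = \frac{181732}{26 \cdot 6} + \frac{194 \cdot \frac{1}{526}}{-62687 + 1324} = \frac{181732}{156} + \frac{97}{263 \left(-61363\right)} = 181732 \cdot \frac{1}{156} + \frac{97}{263} \left(- \frac{1}{61363}\right) = \frac{45433}{39} - \frac{97}{16138469} = \frac{733219058294}{629400291}$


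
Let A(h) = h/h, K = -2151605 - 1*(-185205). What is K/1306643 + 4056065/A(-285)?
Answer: 5299826973395/1306643 ≈ 4.0561e+6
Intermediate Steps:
K = -1966400 (K = -2151605 + 185205 = -1966400)
A(h) = 1
K/1306643 + 4056065/A(-285) = -1966400/1306643 + 4056065/1 = -1966400*1/1306643 + 4056065*1 = -1966400/1306643 + 4056065 = 5299826973395/1306643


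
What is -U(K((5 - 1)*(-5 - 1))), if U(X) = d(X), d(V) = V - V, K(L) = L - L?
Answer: 0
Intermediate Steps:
K(L) = 0
d(V) = 0
U(X) = 0
-U(K((5 - 1)*(-5 - 1))) = -1*0 = 0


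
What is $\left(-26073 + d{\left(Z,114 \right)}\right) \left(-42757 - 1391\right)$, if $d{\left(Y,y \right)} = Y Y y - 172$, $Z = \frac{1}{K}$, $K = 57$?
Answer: $\frac{22014591508}{19} \approx 1.1587 \cdot 10^{9}$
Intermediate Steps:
$Z = \frac{1}{57} \approx 0.017544$
$d{\left(Y,y \right)} = -172 + y Y^{2}$ ($d{\left(Y,y \right)} = Y^{2} y - 172 = y Y^{2} - 172 = -172 + y Y^{2}$)
$\left(-26073 + d{\left(Z,114 \right)}\right) \left(-42757 - 1391\right) = \left(-26073 - \left(172 - \frac{114}{3249}\right)\right) \left(-42757 - 1391\right) = \left(-26073 + \left(-172 + 114 \cdot \frac{1}{3249}\right)\right) \left(-44148\right) = \left(-26073 + \left(-172 + \frac{2}{57}\right)\right) \left(-44148\right) = \left(-26073 - \frac{9802}{57}\right) \left(-44148\right) = \left(- \frac{1495963}{57}\right) \left(-44148\right) = \frac{22014591508}{19}$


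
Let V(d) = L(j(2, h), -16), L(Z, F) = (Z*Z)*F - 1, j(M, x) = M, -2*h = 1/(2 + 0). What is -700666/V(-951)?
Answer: 700666/65 ≈ 10779.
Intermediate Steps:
h = -1/4 (h = -1/(2*(2 + 0)) = -1/2/2 = -1/2*1/2 = -1/4 ≈ -0.25000)
L(Z, F) = -1 + F*Z**2 (L(Z, F) = Z**2*F - 1 = F*Z**2 - 1 = -1 + F*Z**2)
V(d) = -65 (V(d) = -1 - 16*2**2 = -1 - 16*4 = -1 - 64 = -65)
-700666/V(-951) = -700666/(-65) = -700666*(-1/65) = 700666/65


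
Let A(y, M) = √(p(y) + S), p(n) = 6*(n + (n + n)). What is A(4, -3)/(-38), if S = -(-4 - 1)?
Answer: -√77/38 ≈ -0.23092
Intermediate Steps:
S = 5 (S = -1*(-5) = 5)
p(n) = 18*n (p(n) = 6*(n + 2*n) = 6*(3*n) = 18*n)
A(y, M) = √(5 + 18*y) (A(y, M) = √(18*y + 5) = √(5 + 18*y))
A(4, -3)/(-38) = √(5 + 18*4)/(-38) = -√(5 + 72)/38 = -√77/38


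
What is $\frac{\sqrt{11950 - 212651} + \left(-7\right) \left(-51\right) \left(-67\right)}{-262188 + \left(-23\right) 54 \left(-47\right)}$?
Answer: $\frac{119}{1014} - \frac{i \sqrt{200701}}{203814} \approx 0.11736 - 0.0021981 i$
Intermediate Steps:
$\frac{\sqrt{11950 - 212651} + \left(-7\right) \left(-51\right) \left(-67\right)}{-262188 + \left(-23\right) 54 \left(-47\right)} = \frac{\sqrt{-200701} + 357 \left(-67\right)}{-262188 - -58374} = \frac{i \sqrt{200701} - 23919}{-262188 + 58374} = \frac{-23919 + i \sqrt{200701}}{-203814} = \left(-23919 + i \sqrt{200701}\right) \left(- \frac{1}{203814}\right) = \frac{119}{1014} - \frac{i \sqrt{200701}}{203814}$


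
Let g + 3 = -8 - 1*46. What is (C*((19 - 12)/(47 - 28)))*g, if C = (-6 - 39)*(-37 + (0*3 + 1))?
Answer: -34020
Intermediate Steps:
C = 1620 (C = -45*(-37 + (0 + 1)) = -45*(-37 + 1) = -45*(-36) = 1620)
g = -57 (g = -3 + (-8 - 1*46) = -3 + (-8 - 46) = -3 - 54 = -57)
(C*((19 - 12)/(47 - 28)))*g = (1620*((19 - 12)/(47 - 28)))*(-57) = (1620*(7/19))*(-57) = (11340/19)*(-57) = -34020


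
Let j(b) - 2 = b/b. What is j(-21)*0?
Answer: 0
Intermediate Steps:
j(b) = 3 (j(b) = 2 + b/b = 2 + 1 = 3)
j(-21)*0 = 3*0 = 0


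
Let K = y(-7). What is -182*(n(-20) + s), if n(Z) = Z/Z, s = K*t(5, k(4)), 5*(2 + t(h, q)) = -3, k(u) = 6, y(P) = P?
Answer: -17472/5 ≈ -3494.4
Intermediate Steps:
K = -7
t(h, q) = -13/5 (t(h, q) = -2 + (1/5)*(-3) = -2 - 3/5 = -13/5)
s = 91/5 (s = -7*(-13/5) = 91/5 ≈ 18.200)
n(Z) = 1
-182*(n(-20) + s) = -182*(1 + 91/5) = -182*96/5 = -17472/5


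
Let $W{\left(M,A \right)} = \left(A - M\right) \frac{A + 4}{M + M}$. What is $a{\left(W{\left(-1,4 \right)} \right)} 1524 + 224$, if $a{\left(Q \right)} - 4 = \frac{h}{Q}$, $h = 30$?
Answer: $4034$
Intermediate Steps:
$W{\left(M,A \right)} = \frac{\left(4 + A\right) \left(A - M\right)}{2 M}$ ($W{\left(M,A \right)} = \left(A - M\right) \frac{4 + A}{2 M} = \frac{\left(4 + A\right) \left(A - M\right)}{2 M}$)
$a{\left(Q \right)} = 4 + \frac{30}{Q}$
$a{\left(W{\left(-1,4 \right)} \right)} 1524 + 224 = \left(4 + \frac{30}{\frac{1}{2} \frac{1}{-1} \left(4^{2} + 4 \cdot 4 - - (4 + 4)\right)}\right) 1524 + 224 = \left(4 + \frac{30}{\frac{1}{2} \left(-1\right) \left(16 + 16 - \left(-1\right) 8\right)}\right) 1524 + 224 = \left(4 + \frac{30}{\frac{1}{2} \left(-1\right) \left(16 + 16 + 8\right)}\right) 1524 + 224 = \left(4 + \frac{30}{\frac{1}{2} \left(-1\right) 40}\right) 1524 + 224 = \left(4 + \frac{30}{-20}\right) 1524 + 224 = \left(4 + 30 \left(- \frac{1}{20}\right)\right) 1524 + 224 = \left(4 - \frac{3}{2}\right) 1524 + 224 = \frac{5}{2} \cdot 1524 + 224 = 3810 + 224 = 4034$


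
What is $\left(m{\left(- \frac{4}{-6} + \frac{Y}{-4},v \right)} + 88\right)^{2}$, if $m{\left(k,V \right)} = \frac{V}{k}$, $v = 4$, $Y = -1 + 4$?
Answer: $1600$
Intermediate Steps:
$Y = 3$
$\left(m{\left(- \frac{4}{-6} + \frac{Y}{-4},v \right)} + 88\right)^{2} = \left(\frac{4}{- \frac{4}{-6} + \frac{3}{-4}} + 88\right)^{2} = \left(\frac{4}{\left(-4\right) \left(- \frac{1}{6}\right) + 3 \left(- \frac{1}{4}\right)} + 88\right)^{2} = \left(\frac{4}{\frac{2}{3} - \frac{3}{4}} + 88\right)^{2} = \left(\frac{4}{- \frac{1}{12}} + 88\right)^{2} = \left(4 \left(-12\right) + 88\right)^{2} = \left(-48 + 88\right)^{2} = 40^{2} = 1600$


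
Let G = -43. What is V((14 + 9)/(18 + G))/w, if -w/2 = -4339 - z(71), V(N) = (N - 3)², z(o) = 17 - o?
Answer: 4802/2678125 ≈ 0.0017930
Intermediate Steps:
V(N) = (-3 + N)²
w = 8570 (w = -2*(-4339 - (17 - 1*71)) = -2*(-4339 - (17 - 71)) = -2*(-4339 - 1*(-54)) = -2*(-4339 + 54) = -2*(-4285) = 8570)
V((14 + 9)/(18 + G))/w = (-3 + (14 + 9)/(18 - 43))²/8570 = (-3 + 23/(-25))²*(1/8570) = (-3 + 23*(-1/25))²*(1/8570) = (-3 - 23/25)²*(1/8570) = (-98/25)²*(1/8570) = (9604/625)*(1/8570) = 4802/2678125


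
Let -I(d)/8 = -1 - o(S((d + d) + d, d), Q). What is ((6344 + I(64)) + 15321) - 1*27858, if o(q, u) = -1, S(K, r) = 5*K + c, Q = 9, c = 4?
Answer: -6193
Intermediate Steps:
S(K, r) = 4 + 5*K (S(K, r) = 5*K + 4 = 4 + 5*K)
I(d) = 0 (I(d) = -8*(-1 - 1*(-1)) = -8*(-1 + 1) = -8*0 = 0)
((6344 + I(64)) + 15321) - 1*27858 = ((6344 + 0) + 15321) - 1*27858 = (6344 + 15321) - 27858 = 21665 - 27858 = -6193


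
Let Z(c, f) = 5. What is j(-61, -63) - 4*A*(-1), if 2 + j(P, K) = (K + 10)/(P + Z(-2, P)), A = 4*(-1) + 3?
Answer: -283/56 ≈ -5.0536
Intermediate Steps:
A = -1 (A = -4 + 3 = -1)
j(P, K) = -2 + (10 + K)/(5 + P) (j(P, K) = -2 + (K + 10)/(P + 5) = -2 + (10 + K)/(5 + P))
j(-61, -63) - 4*A*(-1) = (-63 - 2*(-61))/(5 - 61) - 4*(-1)*(-1) = (-63 + 122)/(-56) + 4*(-1) = -1/56*59 - 4 = -59/56 - 4 = -283/56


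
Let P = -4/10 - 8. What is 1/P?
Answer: -5/42 ≈ -0.11905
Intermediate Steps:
P = -42/5 (P = -4*⅒ - 8 = -⅖ - 8 = -42/5 ≈ -8.4000)
1/P = 1/(-42/5) = -5/42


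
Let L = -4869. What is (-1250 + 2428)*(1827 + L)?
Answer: -3583476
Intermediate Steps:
(-1250 + 2428)*(1827 + L) = (-1250 + 2428)*(1827 - 4869) = 1178*(-3042) = -3583476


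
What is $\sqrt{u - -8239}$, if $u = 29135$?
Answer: $\sqrt{37374} \approx 193.32$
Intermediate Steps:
$\sqrt{u - -8239} = \sqrt{29135 - -8239} = \sqrt{29135 + \left(8342 - 103\right)} = \sqrt{29135 + 8239} = \sqrt{37374}$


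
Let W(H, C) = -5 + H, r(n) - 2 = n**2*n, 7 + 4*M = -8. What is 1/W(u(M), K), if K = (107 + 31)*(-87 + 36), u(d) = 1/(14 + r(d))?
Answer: -2351/11819 ≈ -0.19892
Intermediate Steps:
M = -15/4 (M = -7/4 + (1/4)*(-8) = -7/4 - 2 = -15/4 ≈ -3.7500)
r(n) = 2 + n**3 (r(n) = 2 + n**2*n = 2 + n**3)
u(d) = 1/(16 + d**3) (u(d) = 1/(14 + (2 + d**3)) = 1/(16 + d**3))
K = -7038 (K = 138*(-51) = -7038)
1/W(u(M), K) = 1/(-5 + 1/(16 + (-15/4)**3)) = 1/(-5 + 1/(16 - 3375/64)) = 1/(-5 + 1/(-2351/64)) = 1/(-5 - 64/2351) = 1/(-11819/2351) = -2351/11819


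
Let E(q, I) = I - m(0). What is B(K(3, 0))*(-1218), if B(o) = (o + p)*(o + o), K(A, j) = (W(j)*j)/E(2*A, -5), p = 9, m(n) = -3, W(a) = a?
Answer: 0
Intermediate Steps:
E(q, I) = 3 + I (E(q, I) = I - 1*(-3) = I + 3 = 3 + I)
K(A, j) = -j**2/2 (K(A, j) = (j*j)/(3 - 5) = j**2/(-2) = j**2*(-1/2) = -j**2/2)
B(o) = 2*o*(9 + o) (B(o) = (o + 9)*(o + o) = (9 + o)*(2*o) = 2*o*(9 + o))
B(K(3, 0))*(-1218) = (2*(-1/2*0**2)*(9 - 1/2*0**2))*(-1218) = (2*(-1/2*0)*(9 - 1/2*0))*(-1218) = (2*0*(9 + 0))*(-1218) = (2*0*9)*(-1218) = 0*(-1218) = 0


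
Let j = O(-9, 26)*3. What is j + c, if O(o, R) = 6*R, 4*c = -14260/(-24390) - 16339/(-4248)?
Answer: 2160162317/4604832 ≈ 469.11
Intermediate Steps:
c = 5100941/4604832 (c = (-14260/(-24390) - 16339/(-4248))/4 = (-14260*(-1/24390) - 16339*(-1/4248))/4 = (1426/2439 + 16339/4248)/4 = (¼)*(5100941/1151208) = 5100941/4604832 ≈ 1.1077)
j = 468 (j = (6*26)*3 = 156*3 = 468)
j + c = 468 + 5100941/4604832 = 2160162317/4604832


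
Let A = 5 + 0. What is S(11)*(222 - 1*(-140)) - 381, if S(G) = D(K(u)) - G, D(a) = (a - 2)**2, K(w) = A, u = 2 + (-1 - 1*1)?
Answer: -1105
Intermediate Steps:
A = 5
u = 0 (u = 2 + (-1 - 1) = 2 - 2 = 0)
K(w) = 5
D(a) = (-2 + a)**2
S(G) = 9 - G (S(G) = (-2 + 5)**2 - G = 3**2 - G = 9 - G)
S(11)*(222 - 1*(-140)) - 381 = (9 - 1*11)*(222 - 1*(-140)) - 381 = (9 - 11)*(222 + 140) - 381 = -2*362 - 381 = -724 - 381 = -1105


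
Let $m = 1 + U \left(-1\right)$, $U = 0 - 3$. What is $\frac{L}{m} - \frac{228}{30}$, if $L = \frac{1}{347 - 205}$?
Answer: $- \frac{21579}{2840} \approx -7.5982$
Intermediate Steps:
$U = -3$
$L = \frac{1}{142} \approx 0.0070423$
$m = 4$ ($m = 1 - -3 = 1 + 3 = 4$)
$\frac{L}{m} - \frac{228}{30} = \frac{1}{142 \cdot 4} - \frac{228}{30} = \frac{1}{142} \cdot \frac{1}{4} - \frac{38}{5} = \frac{1}{568} - \frac{38}{5} = - \frac{21579}{2840}$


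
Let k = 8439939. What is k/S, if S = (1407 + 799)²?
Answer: 8439939/4866436 ≈ 1.7343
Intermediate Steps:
S = 4866436 (S = 2206² = 4866436)
k/S = 8439939/4866436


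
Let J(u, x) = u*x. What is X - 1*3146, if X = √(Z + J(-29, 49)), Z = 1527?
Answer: -3146 + √106 ≈ -3135.7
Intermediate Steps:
X = √106 (X = √(1527 - 29*49) = √(1527 - 1421) = √106 ≈ 10.296)
X - 1*3146 = √106 - 1*3146 = √106 - 3146 = -3146 + √106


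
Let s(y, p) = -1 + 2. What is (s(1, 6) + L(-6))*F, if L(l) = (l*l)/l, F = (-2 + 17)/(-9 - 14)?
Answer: 75/23 ≈ 3.2609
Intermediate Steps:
s(y, p) = 1
F = -15/23 (F = 15/(-23) = 15*(-1/23) = -15/23 ≈ -0.65217)
L(l) = l (L(l) = l²/l = l)
(s(1, 6) + L(-6))*F = (1 - 6)*(-15/23) = -5*(-15/23) = 75/23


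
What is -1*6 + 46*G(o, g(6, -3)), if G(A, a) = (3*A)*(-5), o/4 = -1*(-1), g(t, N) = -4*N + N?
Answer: -2766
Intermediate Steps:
g(t, N) = -3*N
o = 4 (o = 4*(-1*(-1)) = 4*1 = 4)
G(A, a) = -15*A
-1*6 + 46*G(o, g(6, -3)) = -1*6 + 46*(-15*4) = -6 + 46*(-60) = -6 - 2760 = -2766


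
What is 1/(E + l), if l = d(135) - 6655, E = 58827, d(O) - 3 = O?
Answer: 1/52310 ≈ 1.9117e-5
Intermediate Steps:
d(O) = 3 + O
l = -6517 (l = (3 + 135) - 6655 = 138 - 6655 = -6517)
1/(E + l) = 1/(58827 - 6517) = 1/52310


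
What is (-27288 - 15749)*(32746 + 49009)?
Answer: -3518489935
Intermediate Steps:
(-27288 - 15749)*(32746 + 49009) = -43037*81755 = -3518489935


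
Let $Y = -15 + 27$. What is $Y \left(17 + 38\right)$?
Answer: $660$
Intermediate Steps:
$Y = 12$
$Y \left(17 + 38\right) = 12 \left(17 + 38\right) = 12 \cdot 55 = 660$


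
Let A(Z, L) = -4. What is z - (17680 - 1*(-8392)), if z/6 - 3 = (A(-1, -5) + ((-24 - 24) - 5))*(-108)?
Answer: 10882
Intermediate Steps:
z = 36954 (z = 18 + 6*((-4 + ((-24 - 24) - 5))*(-108)) = 18 + 6*((-4 + (-48 - 5))*(-108)) = 18 + 6*((-4 - 53)*(-108)) = 18 + 6*(-57*(-108)) = 18 + 6*6156 = 18 + 36936 = 36954)
z - (17680 - 1*(-8392)) = 36954 - (17680 - 1*(-8392)) = 36954 - (17680 + 8392) = 36954 - 1*26072 = 36954 - 26072 = 10882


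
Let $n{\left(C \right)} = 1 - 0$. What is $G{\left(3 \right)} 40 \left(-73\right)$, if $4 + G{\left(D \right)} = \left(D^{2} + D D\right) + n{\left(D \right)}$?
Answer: $-43800$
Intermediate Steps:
$n{\left(C \right)} = 1$ ($n{\left(C \right)} = 1 + 0 = 1$)
$G{\left(D \right)} = -3 + 2 D^{2}$ ($G{\left(D \right)} = -4 + \left(\left(D^{2} + D D\right) + 1\right) = -4 + \left(\left(D^{2} + D^{2}\right) + 1\right) = -4 + \left(2 D^{2} + 1\right) = -4 + \left(1 + 2 D^{2}\right) = -3 + 2 D^{2}$)
$G{\left(3 \right)} 40 \left(-73\right) = \left(-3 + 2 \cdot 3^{2}\right) 40 \left(-73\right) = \left(-3 + 2 \cdot 9\right) 40 \left(-73\right) = \left(-3 + 18\right) 40 \left(-73\right) = 15 \cdot 40 \left(-73\right) = 600 \left(-73\right) = -43800$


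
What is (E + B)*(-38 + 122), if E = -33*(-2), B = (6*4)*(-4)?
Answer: -2520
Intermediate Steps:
B = -96 (B = 24*(-4) = -96)
E = 66
(E + B)*(-38 + 122) = (66 - 96)*(-38 + 122) = -30*84 = -2520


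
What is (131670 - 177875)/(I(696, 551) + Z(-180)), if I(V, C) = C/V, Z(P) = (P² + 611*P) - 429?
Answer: 1108920/1872197 ≈ 0.59231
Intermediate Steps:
Z(P) = -429 + P² + 611*P
(131670 - 177875)/(I(696, 551) + Z(-180)) = (131670 - 177875)/(551/696 + (-429 + (-180)² + 611*(-180))) = -46205/(551*(1/696) + (-429 + 32400 - 109980)) = -46205/(19/24 - 78009) = -46205/(-1872197/24) = -46205*(-24/1872197) = 1108920/1872197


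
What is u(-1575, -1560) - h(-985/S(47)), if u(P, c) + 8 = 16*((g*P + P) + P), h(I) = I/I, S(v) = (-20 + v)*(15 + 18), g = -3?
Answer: 25191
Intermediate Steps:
S(v) = -660 + 33*v (S(v) = (-20 + v)*33 = -660 + 33*v)
h(I) = 1
u(P, c) = -8 - 16*P (u(P, c) = -8 + 16*((-3*P + P) + P) = -8 + 16*(-2*P + P) = -8 + 16*(-P) = -8 - 16*P)
u(-1575, -1560) - h(-985/S(47)) = (-8 - 16*(-1575)) - 1*1 = (-8 + 25200) - 1 = 25192 - 1 = 25191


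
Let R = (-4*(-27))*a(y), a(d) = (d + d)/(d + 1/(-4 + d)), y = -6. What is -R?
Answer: -12960/61 ≈ -212.46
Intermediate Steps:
a(d) = 2*d/(d + 1/(-4 + d)) (a(d) = (2*d)/(d + 1/(-4 + d)) = 2*d/(d + 1/(-4 + d)))
R = 12960/61 (R = (-4*(-27))*(2*(-6)*(-4 - 6)/(1 + (-6)² - 4*(-6))) = 108*(2*(-6)*(-10)/(1 + 36 + 24)) = 108*(2*(-6)*(-10)/61) = 108*(2*(-6)*(1/61)*(-10)) = 108*(120/61) = 12960/61 ≈ 212.46)
-R = -1*12960/61 = -12960/61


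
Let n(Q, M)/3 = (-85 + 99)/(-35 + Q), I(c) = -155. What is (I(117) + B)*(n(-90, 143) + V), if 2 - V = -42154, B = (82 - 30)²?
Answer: 13431848442/125 ≈ 1.0745e+8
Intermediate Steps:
B = 2704 (B = 52² = 2704)
V = 42156 (V = 2 - 1*(-42154) = 2 + 42154 = 42156)
n(Q, M) = 42/(-35 + Q) (n(Q, M) = 3*((-85 + 99)/(-35 + Q)) = 3*(14/(-35 + Q)) = 42/(-35 + Q))
(I(117) + B)*(n(-90, 143) + V) = (-155 + 2704)*(42/(-35 - 90) + 42156) = 2549*(42/(-125) + 42156) = 2549*(42*(-1/125) + 42156) = 2549*(-42/125 + 42156) = 2549*(5269458/125) = 13431848442/125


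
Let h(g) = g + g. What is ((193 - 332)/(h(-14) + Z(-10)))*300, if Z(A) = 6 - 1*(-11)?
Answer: 41700/11 ≈ 3790.9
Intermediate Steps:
h(g) = 2*g
Z(A) = 17 (Z(A) = 6 + 11 = 17)
((193 - 332)/(h(-14) + Z(-10)))*300 = ((193 - 332)/(2*(-14) + 17))*300 = -139/(-28 + 17)*300 = -139/(-11)*300 = -139*(-1/11)*300 = (139/11)*300 = 41700/11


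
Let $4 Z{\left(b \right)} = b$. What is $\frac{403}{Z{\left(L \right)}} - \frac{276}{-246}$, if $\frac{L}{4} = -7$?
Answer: $- \frac{16201}{287} \approx -56.449$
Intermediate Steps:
$L = -28$ ($L = 4 \left(-7\right) = -28$)
$Z{\left(b \right)} = \frac{b}{4}$
$\frac{403}{Z{\left(L \right)}} - \frac{276}{-246} = \frac{403}{\frac{1}{4} \left(-28\right)} - \frac{276}{-246} = \frac{403}{-7} - - \frac{46}{41} = 403 \left(- \frac{1}{7}\right) + \frac{46}{41} = - \frac{403}{7} + \frac{46}{41} = - \frac{16201}{287}$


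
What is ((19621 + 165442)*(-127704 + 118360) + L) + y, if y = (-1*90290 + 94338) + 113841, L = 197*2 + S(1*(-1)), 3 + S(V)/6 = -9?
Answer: -1729110461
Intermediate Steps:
S(V) = -72 (S(V) = -18 + 6*(-9) = -18 - 54 = -72)
L = 322 (L = 197*2 - 72 = 394 - 72 = 322)
y = 117889 (y = (-90290 + 94338) + 113841 = 4048 + 113841 = 117889)
((19621 + 165442)*(-127704 + 118360) + L) + y = ((19621 + 165442)*(-127704 + 118360) + 322) + 117889 = (185063*(-9344) + 322) + 117889 = (-1729228672 + 322) + 117889 = -1729228350 + 117889 = -1729110461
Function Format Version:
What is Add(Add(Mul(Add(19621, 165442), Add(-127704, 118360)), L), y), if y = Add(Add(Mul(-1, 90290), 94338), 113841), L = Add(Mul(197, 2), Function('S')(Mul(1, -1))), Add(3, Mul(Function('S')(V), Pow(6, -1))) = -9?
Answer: -1729110461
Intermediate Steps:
Function('S')(V) = -72 (Function('S')(V) = Add(-18, Mul(6, -9)) = Add(-18, -54) = -72)
L = 322 (L = Add(Mul(197, 2), -72) = Add(394, -72) = 322)
y = 117889 (y = Add(Add(-90290, 94338), 113841) = Add(4048, 113841) = 117889)
Add(Add(Mul(Add(19621, 165442), Add(-127704, 118360)), L), y) = Add(Add(Mul(Add(19621, 165442), Add(-127704, 118360)), 322), 117889) = Add(Add(Mul(185063, -9344), 322), 117889) = Add(Add(-1729228672, 322), 117889) = Add(-1729228350, 117889) = -1729110461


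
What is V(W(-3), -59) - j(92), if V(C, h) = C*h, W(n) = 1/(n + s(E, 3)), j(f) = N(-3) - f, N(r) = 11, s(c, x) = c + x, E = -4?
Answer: 383/4 ≈ 95.750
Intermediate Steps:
j(f) = 11 - f
W(n) = 1/(-1 + n) (W(n) = 1/(n + (-4 + 3)) = 1/(n - 1) = 1/(-1 + n))
V(W(-3), -59) - j(92) = -59/(-1 - 3) - (11 - 1*92) = -59/(-4) - (11 - 92) = -1/4*(-59) - 1*(-81) = 59/4 + 81 = 383/4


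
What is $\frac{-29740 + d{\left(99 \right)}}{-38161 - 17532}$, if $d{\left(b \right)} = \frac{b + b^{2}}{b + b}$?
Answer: $\frac{29690}{55693} \approx 0.5331$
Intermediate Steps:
$d{\left(b \right)} = \frac{b + b^{2}}{2 b}$
$\frac{-29740 + d{\left(99 \right)}}{-38161 - 17532} = \frac{-29740 + \left(\frac{1}{2} + \frac{1}{2} \cdot 99\right)}{-38161 - 17532} = \frac{-29740 + \left(\frac{1}{2} + \frac{99}{2}\right)}{-55693} = \left(-29740 + 50\right) \left(- \frac{1}{55693}\right) = \left(-29690\right) \left(- \frac{1}{55693}\right) = \frac{29690}{55693}$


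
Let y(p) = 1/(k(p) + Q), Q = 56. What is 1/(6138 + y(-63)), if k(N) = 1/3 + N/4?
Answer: 487/2989218 ≈ 0.00016292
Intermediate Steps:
k(N) = ⅓ + N/4 (k(N) = 1*(⅓) + N*(¼) = ⅓ + N/4)
y(p) = 1/(169/3 + p/4) (y(p) = 1/((⅓ + p/4) + 56) = 1/(169/3 + p/4))
1/(6138 + y(-63)) = 1/(6138 + 12/(676 + 3*(-63))) = 1/(6138 + 12/(676 - 189)) = 1/(6138 + 12/487) = 1/(2989218/487) = 487/2989218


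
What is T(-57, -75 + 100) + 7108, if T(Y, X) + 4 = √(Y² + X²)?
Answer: 7104 + √3874 ≈ 7166.2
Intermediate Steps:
T(Y, X) = -4 + √(X² + Y²) (T(Y, X) = -4 + √(Y² + X²) = -4 + √(X² + Y²))
T(-57, -75 + 100) + 7108 = (-4 + √((-75 + 100)² + (-57)²)) + 7108 = (-4 + √(25² + 3249)) + 7108 = (-4 + √(625 + 3249)) + 7108 = (-4 + √3874) + 7108 = 7104 + √3874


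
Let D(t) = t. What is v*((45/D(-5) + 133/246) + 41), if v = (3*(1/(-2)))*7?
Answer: -56035/164 ≈ -341.68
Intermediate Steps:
v = -21/2 (v = (3*(1*(-½)))*7 = (3*(-½))*7 = -3/2*7 = -21/2 ≈ -10.500)
v*((45/D(-5) + 133/246) + 41) = -21*((45/(-5) + 133/246) + 41)/2 = -21*((45*(-⅕) + 133*(1/246)) + 41)/2 = -21*((-9 + 133/246) + 41)/2 = -21*(-2081/246 + 41)/2 = -21/2*8005/246 = -56035/164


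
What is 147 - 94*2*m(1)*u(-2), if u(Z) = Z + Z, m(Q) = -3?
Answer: -2109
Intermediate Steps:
u(Z) = 2*Z
147 - 94*2*m(1)*u(-2) = 147 - 94*2*(-3)*2*(-2) = 147 - (-564)*(-4) = 147 - 94*24 = 147 - 2256 = -2109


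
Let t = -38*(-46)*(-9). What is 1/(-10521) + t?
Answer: -165516373/10521 ≈ -15732.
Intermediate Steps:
t = -15732 (t = 1748*(-9) = -15732)
1/(-10521) + t = 1/(-10521) - 15732 = -1/10521 - 15732 = -165516373/10521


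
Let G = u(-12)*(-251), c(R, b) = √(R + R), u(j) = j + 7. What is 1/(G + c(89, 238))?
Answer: 1255/1574847 - √178/1574847 ≈ 0.00078843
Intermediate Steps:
u(j) = 7 + j
c(R, b) = √2*√R (c(R, b) = √(2*R) = √2*√R)
G = 1255 (G = (7 - 12)*(-251) = -5*(-251) = 1255)
1/(G + c(89, 238)) = 1/(1255 + √2*√89) = 1/(1255 + √178)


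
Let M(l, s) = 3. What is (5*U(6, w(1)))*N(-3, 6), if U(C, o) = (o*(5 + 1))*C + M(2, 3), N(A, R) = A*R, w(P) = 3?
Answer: -9990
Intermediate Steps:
U(C, o) = 3 + 6*C*o (U(C, o) = (o*(5 + 1))*C + 3 = (o*6)*C + 3 = (6*o)*C + 3 = 6*C*o + 3 = 3 + 6*C*o)
(5*U(6, w(1)))*N(-3, 6) = (5*(3 + 6*6*3))*(-3*6) = (5*(3 + 108))*(-18) = (5*111)*(-18) = 555*(-18) = -9990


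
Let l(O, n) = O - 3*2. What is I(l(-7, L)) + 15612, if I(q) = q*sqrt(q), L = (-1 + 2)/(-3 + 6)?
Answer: 15612 - 13*I*sqrt(13) ≈ 15612.0 - 46.872*I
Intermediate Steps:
L = 1/3 ≈ 0.33333
l(O, n) = -6 + O (l(O, n) = O - 6 = -6 + O)
I(q) = q**(3/2)
I(l(-7, L)) + 15612 = (-6 - 7)**(3/2) + 15612 = (-13)**(3/2) + 15612 = -13*I*sqrt(13) + 15612 = 15612 - 13*I*sqrt(13)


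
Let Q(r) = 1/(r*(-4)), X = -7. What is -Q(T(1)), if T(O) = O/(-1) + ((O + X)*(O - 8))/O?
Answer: 1/164 ≈ 0.0060976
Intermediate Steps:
T(O) = -O + (-8 + O)*(-7 + O)/O (T(O) = O/(-1) + ((O - 7)*(O - 8))/O = O*(-1) + ((-7 + O)*(-8 + O))/O = -O + ((-8 + O)*(-7 + O))/O = -O + (-8 + O)*(-7 + O)/O)
Q(r) = -1/(4*r) (Q(r) = 1/(-4*r) = -1/(4*r))
-Q(T(1)) = -(-1)/(4*(-15 + 56/1)) = -(-1)/(4*(-15 + 56*1)) = -(-1)/(4*(-15 + 56)) = -(-1)/(4*41) = -1*(-1/164) = 1/164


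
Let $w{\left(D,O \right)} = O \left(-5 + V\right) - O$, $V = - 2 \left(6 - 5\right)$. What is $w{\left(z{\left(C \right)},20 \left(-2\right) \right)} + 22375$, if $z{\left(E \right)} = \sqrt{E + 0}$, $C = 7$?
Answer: $22695$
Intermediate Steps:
$V = -2$ ($V = \left(-2\right) 1 = -2$)
$z{\left(E \right)} = \sqrt{E}$
$w{\left(D,O \right)} = - 8 O$ ($w{\left(D,O \right)} = O \left(-5 - 2\right) - O = O \left(-7\right) - O = - 7 O - O = - 8 O$)
$w{\left(z{\left(C \right)},20 \left(-2\right) \right)} + 22375 = - 8 \cdot 20 \left(-2\right) + 22375 = \left(-8\right) \left(-40\right) + 22375 = 320 + 22375 = 22695$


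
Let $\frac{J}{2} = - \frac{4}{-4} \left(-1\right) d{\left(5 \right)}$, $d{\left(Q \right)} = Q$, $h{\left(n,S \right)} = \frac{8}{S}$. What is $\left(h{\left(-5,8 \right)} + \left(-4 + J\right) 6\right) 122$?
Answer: $-10126$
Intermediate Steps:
$J = -10$ ($J = 2 - \frac{4}{-4} \left(-1\right) 5 = 2 \left(-4\right) \left(- \frac{1}{4}\right) \left(-1\right) 5 = 2 \cdot 1 \left(-1\right) 5 = 2 \left(\left(-1\right) 5\right) = 2 \left(-5\right) = -10$)
$\left(h{\left(-5,8 \right)} + \left(-4 + J\right) 6\right) 122 = \left(\frac{8}{8} + \left(-4 - 10\right) 6\right) 122 = \left(8 \cdot \frac{1}{8} - 84\right) 122 = \left(1 - 84\right) 122 = \left(-83\right) 122 = -10126$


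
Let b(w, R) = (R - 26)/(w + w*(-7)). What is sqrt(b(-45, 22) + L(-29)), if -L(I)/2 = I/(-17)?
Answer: 2*I*sqrt(501330)/765 ≈ 1.8511*I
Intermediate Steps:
L(I) = 2*I/17 (L(I) = -2*I/(-17) = -2*I*(-1)/17 = -(-2)*I/17 = 2*I/17)
b(w, R) = -(-26 + R)/(6*w) (b(w, R) = (-26 + R)/(w - 7*w) = (-26 + R)/((-6*w)) = (-26 + R)*(-1/(6*w)) = -(-26 + R)/(6*w))
sqrt(b(-45, 22) + L(-29)) = sqrt((1/6)*(26 - 1*22)/(-45) + (2/17)*(-29)) = sqrt((1/6)*(-1/45)*(26 - 22) - 58/17) = sqrt((1/6)*(-1/45)*4 - 58/17) = sqrt(-2/135 - 58/17) = sqrt(-7864/2295) = 2*I*sqrt(501330)/765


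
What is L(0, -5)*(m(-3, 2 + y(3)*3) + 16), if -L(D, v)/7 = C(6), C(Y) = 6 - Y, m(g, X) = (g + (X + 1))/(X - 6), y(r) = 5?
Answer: 0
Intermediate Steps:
m(g, X) = (1 + X + g)/(-6 + X) (m(g, X) = (g + (1 + X))/(-6 + X) = (1 + X + g)/(-6 + X))
L(D, v) = 0 (L(D, v) = -7*(6 - 1*6) = -7*(6 - 6) = -7*0 = 0)
L(0, -5)*(m(-3, 2 + y(3)*3) + 16) = 0*((1 + (2 + 5*3) - 3)/(-6 + (2 + 5*3)) + 16) = 0*((1 + (2 + 15) - 3)/(-6 + (2 + 15)) + 16) = 0*((1 + 17 - 3)/(-6 + 17) + 16) = 0*(15/11 + 16) = 0*(191/11) = 0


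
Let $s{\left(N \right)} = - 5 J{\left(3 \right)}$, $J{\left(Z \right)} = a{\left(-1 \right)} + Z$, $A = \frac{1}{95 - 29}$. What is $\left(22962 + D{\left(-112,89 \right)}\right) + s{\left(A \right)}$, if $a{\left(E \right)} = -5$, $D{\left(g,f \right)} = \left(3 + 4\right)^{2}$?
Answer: $23021$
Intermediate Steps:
$D{\left(g,f \right)} = 49$ ($D{\left(g,f \right)} = 7^{2} = 49$)
$A = \frac{1}{66} \approx 0.015152$
$J{\left(Z \right)} = -5 + Z$
$s{\left(N \right)} = 10$ ($s{\left(N \right)} = - 5 \left(-5 + 3\right) = \left(-5\right) \left(-2\right) = 10$)
$\left(22962 + D{\left(-112,89 \right)}\right) + s{\left(A \right)} = \left(22962 + 49\right) + 10 = 23011 + 10 = 23021$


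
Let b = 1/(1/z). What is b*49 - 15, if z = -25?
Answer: -1240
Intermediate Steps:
b = -25 (b = 1/(1/(-25)) = 1/(-1/25) = -25)
b*49 - 15 = -25*49 - 15 = -1225 - 15 = -1240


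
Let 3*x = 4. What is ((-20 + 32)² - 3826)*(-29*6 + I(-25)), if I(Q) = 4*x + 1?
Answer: 1852046/3 ≈ 6.1735e+5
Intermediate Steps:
x = 4/3 (x = (⅓)*4 = 4/3 ≈ 1.3333)
I(Q) = 19/3 (I(Q) = 4*(4/3) + 1 = 16/3 + 1 = 19/3)
((-20 + 32)² - 3826)*(-29*6 + I(-25)) = ((-20 + 32)² - 3826)*(-29*6 + 19/3) = (12² - 3826)*(-174 + 19/3) = (144 - 3826)*(-503/3) = -3682*(-503/3) = 1852046/3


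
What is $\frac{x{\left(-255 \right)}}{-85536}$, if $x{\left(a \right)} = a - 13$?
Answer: $\frac{67}{21384} \approx 0.0031332$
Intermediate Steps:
$x{\left(a \right)} = -13 + a$
$\frac{x{\left(-255 \right)}}{-85536} = \frac{-13 - 255}{-85536} = \left(-268\right) \left(- \frac{1}{85536}\right) = \frac{67}{21384}$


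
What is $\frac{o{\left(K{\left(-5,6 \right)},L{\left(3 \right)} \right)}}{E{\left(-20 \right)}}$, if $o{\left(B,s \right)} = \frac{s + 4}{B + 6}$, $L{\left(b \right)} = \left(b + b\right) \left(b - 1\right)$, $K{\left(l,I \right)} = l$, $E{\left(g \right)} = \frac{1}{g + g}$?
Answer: $-640$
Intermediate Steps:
$E{\left(g \right)} = \frac{1}{2 g}$
$L{\left(b \right)} = 2 b \left(-1 + b\right)$
$o{\left(B,s \right)} = \frac{4 + s}{6 + B}$
$\frac{o{\left(K{\left(-5,6 \right)},L{\left(3 \right)} \right)}}{E{\left(-20 \right)}} = \frac{\frac{1}{6 - 5} \left(4 + 2 \cdot 3 \left(-1 + 3\right)\right)}{\frac{1}{2} \frac{1}{-20}} = \frac{1^{-1} \left(4 + 2 \cdot 3 \cdot 2\right)}{\frac{1}{2} \left(- \frac{1}{20}\right)} = \frac{1 \left(4 + 12\right)}{- \frac{1}{40}} = - 40 \cdot 1 \cdot 16 = \left(-40\right) 16 = -640$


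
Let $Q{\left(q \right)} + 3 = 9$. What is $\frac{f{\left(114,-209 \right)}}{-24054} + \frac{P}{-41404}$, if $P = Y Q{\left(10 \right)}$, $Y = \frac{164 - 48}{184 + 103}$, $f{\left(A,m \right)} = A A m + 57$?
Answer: $\frac{141558515359}{1253651014} \approx 112.92$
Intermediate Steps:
$Q{\left(q \right)} = 6$ ($Q{\left(q \right)} = -3 + 9 = 6$)
$f{\left(A,m \right)} = 57 + m A^{2}$ ($f{\left(A,m \right)} = A^{2} m + 57 = m A^{2} + 57 = 57 + m A^{2}$)
$Y = \frac{116}{287} \approx 0.40418$
$P = \frac{696}{287}$ ($P = \frac{116}{287} \cdot 6 = \frac{696}{287} \approx 2.4251$)
$\frac{f{\left(114,-209 \right)}}{-24054} + \frac{P}{-41404} = \frac{57 - 209 \cdot 114^{2}}{-24054} + \frac{696}{287 \left(-41404\right)} = \left(57 - 2716164\right) \left(- \frac{1}{24054}\right) + \frac{696}{287} \left(- \frac{1}{41404}\right) = \left(57 - 2716164\right) \left(- \frac{1}{24054}\right) - \frac{174}{2970737} = \left(-2716107\right) \left(- \frac{1}{24054}\right) - \frac{174}{2970737} = \frac{47651}{422} - \frac{174}{2970737} = \frac{141558515359}{1253651014}$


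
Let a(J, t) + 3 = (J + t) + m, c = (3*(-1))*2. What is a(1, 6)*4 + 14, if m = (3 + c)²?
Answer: 66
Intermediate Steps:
c = -6 (c = -3*2 = -6)
m = 9 (m = (3 - 6)² = (-3)² = 9)
a(J, t) = 6 + J + t (a(J, t) = -3 + ((J + t) + 9) = -3 + (9 + J + t) = 6 + J + t)
a(1, 6)*4 + 14 = (6 + 1 + 6)*4 + 14 = 13*4 + 14 = 52 + 14 = 66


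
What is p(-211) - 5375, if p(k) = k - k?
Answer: -5375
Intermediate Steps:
p(k) = 0
p(-211) - 5375 = 0 - 5375 = -5375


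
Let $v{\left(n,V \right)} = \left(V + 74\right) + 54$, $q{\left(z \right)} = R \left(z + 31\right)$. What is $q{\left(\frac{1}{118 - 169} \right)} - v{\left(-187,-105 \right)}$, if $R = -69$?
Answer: $- \frac{36731}{17} \approx -2160.6$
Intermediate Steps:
$q{\left(z \right)} = -2139 - 69 z$ ($q{\left(z \right)} = - 69 \left(z + 31\right) = - 69 \left(31 + z\right) = -2139 - 69 z$)
$v{\left(n,V \right)} = 128 + V$ ($v{\left(n,V \right)} = \left(74 + V\right) + 54 = 128 + V$)
$q{\left(\frac{1}{118 - 169} \right)} - v{\left(-187,-105 \right)} = \left(-2139 - \frac{69}{118 - 169}\right) - \left(128 - 105\right) = \left(-2139 - \frac{69}{-51}\right) - 23 = \left(-2139 - - \frac{23}{17}\right) - 23 = \left(-2139 + \frac{23}{17}\right) - 23 = - \frac{36340}{17} - 23 = - \frac{36731}{17}$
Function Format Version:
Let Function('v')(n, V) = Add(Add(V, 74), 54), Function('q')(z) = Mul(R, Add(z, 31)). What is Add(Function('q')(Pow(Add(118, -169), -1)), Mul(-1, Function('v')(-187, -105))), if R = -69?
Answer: Rational(-36731, 17) ≈ -2160.6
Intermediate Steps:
Function('q')(z) = Add(-2139, Mul(-69, z)) (Function('q')(z) = Mul(-69, Add(z, 31)) = Mul(-69, Add(31, z)) = Add(-2139, Mul(-69, z)))
Function('v')(n, V) = Add(128, V) (Function('v')(n, V) = Add(Add(74, V), 54) = Add(128, V))
Add(Function('q')(Pow(Add(118, -169), -1)), Mul(-1, Function('v')(-187, -105))) = Add(Add(-2139, Mul(-69, Pow(Add(118, -169), -1))), Mul(-1, Add(128, -105))) = Add(Add(-2139, Mul(-69, Pow(-51, -1))), Mul(-1, 23)) = Add(Add(-2139, Mul(-69, Rational(-1, 51))), -23) = Add(Add(-2139, Rational(23, 17)), -23) = Add(Rational(-36340, 17), -23) = Rational(-36731, 17)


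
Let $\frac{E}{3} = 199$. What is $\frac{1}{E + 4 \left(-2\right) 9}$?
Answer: $\frac{1}{525} \approx 0.0019048$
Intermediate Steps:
$E = 597$ ($E = 3 \cdot 199 = 597$)
$\frac{1}{E + 4 \left(-2\right) 9} = \frac{1}{597 + 4 \left(-2\right) 9} = \frac{1}{597 - 72} = \frac{1}{525}$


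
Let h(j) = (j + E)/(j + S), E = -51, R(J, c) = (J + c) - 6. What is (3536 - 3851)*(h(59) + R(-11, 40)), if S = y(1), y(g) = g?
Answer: -7287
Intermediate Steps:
S = 1
R(J, c) = -6 + J + c
h(j) = (-51 + j)/(1 + j) (h(j) = (j - 51)/(j + 1) = (-51 + j)/(1 + j))
(3536 - 3851)*(h(59) + R(-11, 40)) = (3536 - 3851)*((-51 + 59)/(1 + 59) + (-6 - 11 + 40)) = -315*(8/60 + 23) = -315*((1/60)*8 + 23) = -315*(2/15 + 23) = -315*347/15 = -7287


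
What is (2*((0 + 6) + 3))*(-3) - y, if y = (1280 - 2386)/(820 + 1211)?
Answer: -108568/2031 ≈ -53.455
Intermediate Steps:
y = -1106/2031 ≈ -0.54456
(2*((0 + 6) + 3))*(-3) - y = (2*((0 + 6) + 3))*(-3) - 1*(-1106/2031) = (2*(6 + 3))*(-3) + 1106/2031 = (2*9)*(-3) + 1106/2031 = 18*(-3) + 1106/2031 = -54 + 1106/2031 = -108568/2031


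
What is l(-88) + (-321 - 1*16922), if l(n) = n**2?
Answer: -9499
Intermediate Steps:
l(-88) + (-321 - 1*16922) = (-88)**2 + (-321 - 1*16922) = 7744 + (-321 - 16922) = 7744 - 17243 = -9499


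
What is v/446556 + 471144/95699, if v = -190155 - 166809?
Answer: 14685923519/3561246887 ≈ 4.1238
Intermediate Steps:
v = -356964
v/446556 + 471144/95699 = -356964/446556 + 471144/95699 = -356964*1/446556 + 471144*(1/95699) = -29747/37213 + 471144/95699 = 14685923519/3561246887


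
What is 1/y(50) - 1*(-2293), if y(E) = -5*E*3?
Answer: 1719749/750 ≈ 2293.0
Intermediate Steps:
y(E) = -15*E
1/y(50) - 1*(-2293) = 1/(-15*50) - 1*(-2293) = 1/(-750) + 2293 = -1/750 + 2293 = 1719749/750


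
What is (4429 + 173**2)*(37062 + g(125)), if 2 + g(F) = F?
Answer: 1277602230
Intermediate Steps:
g(F) = -2 + F
(4429 + 173**2)*(37062 + g(125)) = (4429 + 173**2)*(37062 + (-2 + 125)) = (4429 + 29929)*(37062 + 123) = 34358*37185 = 1277602230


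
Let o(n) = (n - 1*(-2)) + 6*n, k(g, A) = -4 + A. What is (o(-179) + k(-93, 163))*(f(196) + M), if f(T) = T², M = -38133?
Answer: -309036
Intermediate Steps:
o(n) = 2 + 7*n (o(n) = (n + 2) + 6*n = (2 + n) + 6*n = 2 + 7*n)
(o(-179) + k(-93, 163))*(f(196) + M) = ((2 + 7*(-179)) + (-4 + 163))*(196² - 38133) = ((2 - 1253) + 159)*(38416 - 38133) = (-1251 + 159)*283 = -1092*283 = -309036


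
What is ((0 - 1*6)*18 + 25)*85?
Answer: -7055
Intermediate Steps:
((0 - 1*6)*18 + 25)*85 = ((0 - 6)*18 + 25)*85 = (-6*18 + 25)*85 = (-108 + 25)*85 = -83*85 = -7055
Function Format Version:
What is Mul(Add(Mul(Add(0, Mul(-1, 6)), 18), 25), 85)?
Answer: -7055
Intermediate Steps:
Mul(Add(Mul(Add(0, Mul(-1, 6)), 18), 25), 85) = Mul(Add(Mul(Add(0, -6), 18), 25), 85) = Mul(Add(Mul(-6, 18), 25), 85) = Mul(Add(-108, 25), 85) = Mul(-83, 85) = -7055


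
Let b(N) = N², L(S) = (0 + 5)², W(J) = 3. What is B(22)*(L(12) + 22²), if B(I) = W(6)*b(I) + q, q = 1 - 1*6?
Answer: 736523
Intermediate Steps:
q = -5 (q = 1 - 6 = -5)
L(S) = 25 (L(S) = 5² = 25)
B(I) = -5 + 3*I² (B(I) = 3*I² - 5 = -5 + 3*I²)
B(22)*(L(12) + 22²) = (-5 + 3*22²)*(25 + 22²) = (-5 + 3*484)*(25 + 484) = (-5 + 1452)*509 = 1447*509 = 736523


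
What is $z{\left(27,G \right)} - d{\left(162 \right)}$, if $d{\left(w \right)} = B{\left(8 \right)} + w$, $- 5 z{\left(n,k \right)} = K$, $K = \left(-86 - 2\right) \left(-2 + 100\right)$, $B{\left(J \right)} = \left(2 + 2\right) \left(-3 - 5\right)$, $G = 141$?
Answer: $\frac{7974}{5} \approx 1594.8$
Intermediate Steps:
$B{\left(J \right)} = -32$ ($B{\left(J \right)} = 4 \left(-8\right) = -32$)
$K = -8624$ ($K = \left(-88\right) 98 = -8624$)
$z{\left(n,k \right)} = \frac{8624}{5}$ ($z{\left(n,k \right)} = \left(- \frac{1}{5}\right) \left(-8624\right) = \frac{8624}{5}$)
$d{\left(w \right)} = -32 + w$
$z{\left(27,G \right)} - d{\left(162 \right)} = \frac{8624}{5} - \left(-32 + 162\right) = \frac{8624}{5} - 130 = \frac{7974}{5}$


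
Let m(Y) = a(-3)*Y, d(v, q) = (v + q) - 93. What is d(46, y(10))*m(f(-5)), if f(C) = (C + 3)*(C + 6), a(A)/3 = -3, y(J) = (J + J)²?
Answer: 6354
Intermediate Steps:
y(J) = 4*J² (y(J) = (2*J)² = 4*J²)
a(A) = -9 (a(A) = 3*(-3) = -9)
d(v, q) = -93 + q + v (d(v, q) = (q + v) - 93 = -93 + q + v)
f(C) = (3 + C)*(6 + C)
m(Y) = -9*Y
d(46, y(10))*m(f(-5)) = (-93 + 4*10² + 46)*(-9*(18 + (-5)² + 9*(-5))) = (-93 + 4*100 + 46)*(-9*(18 + 25 - 45)) = (-93 + 400 + 46)*(-9*(-2)) = 353*18 = 6354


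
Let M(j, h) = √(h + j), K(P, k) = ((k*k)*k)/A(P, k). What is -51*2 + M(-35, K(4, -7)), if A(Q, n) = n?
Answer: -102 + √14 ≈ -98.258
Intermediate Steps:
K(P, k) = k² (K(P, k) = ((k*k)*k)/k = (k²*k)/k = k³/k = k²)
-51*2 + M(-35, K(4, -7)) = -51*2 + √((-7)² - 35) = -102 + √(49 - 35) = -102 + √14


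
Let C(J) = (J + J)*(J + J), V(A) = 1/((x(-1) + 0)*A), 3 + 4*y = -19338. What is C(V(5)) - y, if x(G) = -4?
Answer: 241763/50 ≈ 4835.3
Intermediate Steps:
y = -19341/4 (y = -¾ + (¼)*(-19338) = -¾ - 9669/2 = -19341/4 ≈ -4835.3)
V(A) = -1/(4*A) (V(A) = 1/((-4 + 0)*A) = 1/((-4)*A) = -1/(4*A))
C(J) = 4*J² (C(J) = (2*J)*(2*J) = 4*J²)
C(V(5)) - y = 4*(-¼/5)² - 1*(-19341/4) = 4*(-¼*⅕)² + 19341/4 = 4*(-1/20)² + 19341/4 = 4*(1/400) + 19341/4 = 1/100 + 19341/4 = 241763/50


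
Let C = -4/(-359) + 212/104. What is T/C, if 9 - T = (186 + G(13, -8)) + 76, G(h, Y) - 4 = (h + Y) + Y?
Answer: -2370836/19131 ≈ -123.93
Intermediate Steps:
G(h, Y) = 4 + h + 2*Y (G(h, Y) = 4 + ((h + Y) + Y) = 4 + ((Y + h) + Y) = 4 + (h + 2*Y) = 4 + h + 2*Y)
C = 19131/9334 (C = -4*(-1/359) + 212*(1/104) = 4/359 + 53/26 = 19131/9334 ≈ 2.0496)
T = -254 (T = 9 - ((186 + (4 + 13 + 2*(-8))) + 76) = 9 - ((186 + (4 + 13 - 16)) + 76) = 9 - ((186 + 1) + 76) = 9 - (187 + 76) = 9 - 1*263 = 9 - 263 = -254)
T/C = -254/19131/9334 = -254*9334/19131 = -2370836/19131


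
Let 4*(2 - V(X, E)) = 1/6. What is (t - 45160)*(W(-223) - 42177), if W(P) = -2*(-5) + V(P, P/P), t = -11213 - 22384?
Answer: 79699012477/24 ≈ 3.3208e+9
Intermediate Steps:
V(X, E) = 47/24 (V(X, E) = 2 - 1/4/6 = 2 - 1/4*1/6 = 2 - 1/24 = 47/24)
t = -33597
W(P) = 287/24 (W(P) = -2*(-5) + 47/24 = 10 + 47/24 = 287/24)
(t - 45160)*(W(-223) - 42177) = (-33597 - 45160)*(287/24 - 42177) = -78757*(-1011961/24) = 79699012477/24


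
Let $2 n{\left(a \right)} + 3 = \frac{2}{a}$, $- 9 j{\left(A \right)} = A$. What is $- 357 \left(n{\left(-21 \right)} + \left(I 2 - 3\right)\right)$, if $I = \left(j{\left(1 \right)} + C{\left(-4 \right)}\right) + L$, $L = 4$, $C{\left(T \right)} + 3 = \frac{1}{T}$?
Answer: $\frac{3502}{3} \approx 1167.3$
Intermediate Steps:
$C{\left(T \right)} = -3 + \frac{1}{T}$
$j{\left(A \right)} = - \frac{A}{9}$
$I = \frac{23}{36}$ ($I = \left(\left(- \frac{1}{9}\right) 1 - \left(3 - \frac{1}{-4}\right)\right) + 4 = \left(- \frac{1}{9} - \frac{13}{4}\right) + 4 = - \frac{121}{36} + 4 = \frac{23}{36} \approx 0.63889$)
$n{\left(a \right)} = - \frac{3}{2} + \frac{1}{a}$ ($n{\left(a \right)} = - \frac{3}{2} + \frac{2 \frac{1}{a}}{2} = - \frac{3}{2} + \frac{1}{a}$)
$- 357 \left(n{\left(-21 \right)} + \left(I 2 - 3\right)\right) = - 357 \left(\left(- \frac{3}{2} + \frac{1}{-21}\right) + \left(\frac{23}{36} \cdot 2 - 3\right)\right) = - 357 \left(\left(- \frac{3}{2} - \frac{1}{21}\right) + \left(\frac{23}{18} - 3\right)\right) = - 357 \left(- \frac{65}{42} - \frac{31}{18}\right) = \left(-357\right) \left(- \frac{206}{63}\right) = \frac{3502}{3}$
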